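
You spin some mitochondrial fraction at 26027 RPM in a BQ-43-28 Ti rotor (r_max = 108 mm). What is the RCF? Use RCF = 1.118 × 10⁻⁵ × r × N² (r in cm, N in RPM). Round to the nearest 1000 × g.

≈ 82000 ×g

r = 108 mm = 10.8 cm
RCF = 1.118 × 10⁻⁵ × r × N²
RCF = 1.118 × 10⁻⁵ × 10.8 × (26027)² = 1.118 × 10⁻⁵ × 10.8 × 677,404,729 ≈ 81,792.6 × g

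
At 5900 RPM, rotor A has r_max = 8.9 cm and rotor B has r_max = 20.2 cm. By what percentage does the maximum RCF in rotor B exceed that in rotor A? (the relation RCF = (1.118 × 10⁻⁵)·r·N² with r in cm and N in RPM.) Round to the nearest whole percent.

At equal RPM, RCF scales linearly with r: ratio = 20.2 / 8.9 = 2.2697.
So rotor B delivers 127.0% more g-force.

127%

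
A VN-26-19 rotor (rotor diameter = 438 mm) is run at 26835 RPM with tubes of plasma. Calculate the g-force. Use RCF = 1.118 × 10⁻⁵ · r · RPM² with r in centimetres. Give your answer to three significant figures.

≈ 176000 x g

r = 438 mm / 2 = 219 mm = 21.9 cm
RCF = 1.118 × 10⁻⁵ × r × N²
RCF = 1.118 × 10⁻⁵ × 21.9 × (26835)² = 1.118 × 10⁻⁵ × 21.9 × 720,117,225 ≈ 176,314.9 × g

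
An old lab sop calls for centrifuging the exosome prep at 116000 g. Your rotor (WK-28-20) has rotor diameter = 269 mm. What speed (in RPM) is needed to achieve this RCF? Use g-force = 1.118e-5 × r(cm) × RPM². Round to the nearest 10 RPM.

≈ 27770 RPM

r = 269 mm / 2 = 134.5 mm = 13.45 cm
RCF = 1.118 × 10⁻⁵ × r × N²
116,000 = 1.118 × 10⁻⁵ × 13.45 × N²
N² = 116,000 / (15.0371 × 10⁻⁵) = 771,425,341
N ≈ √771,425,341 ≈ 27,774.5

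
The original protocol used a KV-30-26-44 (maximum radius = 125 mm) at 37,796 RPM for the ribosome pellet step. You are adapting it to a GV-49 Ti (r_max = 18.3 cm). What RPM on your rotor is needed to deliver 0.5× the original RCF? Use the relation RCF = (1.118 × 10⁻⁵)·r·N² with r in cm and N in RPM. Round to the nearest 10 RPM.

22090 RPM

Original rotor: r = 125 mm = 12.5 cm
RCF_original = 1.118 × 10⁻⁵ × 12.5 × (37796)² = 1.118 × 10⁻⁵ × 12.5 × 1,428,537,616 ≈ 199,638.1 × g
Target RCF = 0.5 × 199,638.1 ≈ 99,819.1 × g
99,819.1 = 1.118 × 10⁻⁵ × 18.3 × N²
N² = 99,819.1 / (20.4594 × 10⁻⁵) = 487,888,697
N ≈ √487,888,697 ≈ 22,088.2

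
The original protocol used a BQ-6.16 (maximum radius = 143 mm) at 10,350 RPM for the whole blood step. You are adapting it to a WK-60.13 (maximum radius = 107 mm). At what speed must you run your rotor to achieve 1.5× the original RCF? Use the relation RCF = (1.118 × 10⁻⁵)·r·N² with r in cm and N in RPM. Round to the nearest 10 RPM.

Original rotor: r = 143 mm = 14.3 cm
RCF_original = 1.118 × 10⁻⁵ × 14.3 × (10350)² = 1.118 × 10⁻⁵ × 14.3 × 107,122,500 ≈ 17,126.1 × g
Target RCF = 1.5 × 17,126.1 ≈ 25,689.1 × g
Your rotor: r = 107 mm = 10.7 cm
25,689.1 = 1.118 × 10⁻⁵ × 10.7 × N²
N² = 25,689.1 / (11.9626 × 10⁻⁵) = 214,745,122
N ≈ √214,745,122 ≈ 14,654.2

≈ 14650 RPM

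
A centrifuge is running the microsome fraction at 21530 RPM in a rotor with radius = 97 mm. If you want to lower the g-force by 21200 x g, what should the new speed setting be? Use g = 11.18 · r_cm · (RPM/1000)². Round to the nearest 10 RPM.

N₂ ≈ 16370 RPM

r = 97 mm = 9.7 cm
Current RCF = 11.18 × 9.7 × (21.53)² = 11.18 × 9.7 × 463.5409 ≈ 50,269.2 × g
Target RCF = 50,269.2 − 21,200 = 29,069.2 × g
(N/1000)² = 29,069.2 / 108.446 = 268.0523
N = 1000 × √268.0523 ≈ 16,372.3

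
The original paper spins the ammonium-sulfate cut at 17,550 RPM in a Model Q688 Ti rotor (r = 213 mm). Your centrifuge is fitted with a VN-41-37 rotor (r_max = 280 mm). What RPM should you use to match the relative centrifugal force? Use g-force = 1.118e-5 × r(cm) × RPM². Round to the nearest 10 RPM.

Original rotor: r = 213 mm = 21.3 cm
RCF_original = 1.118 × 10⁻⁵ × 21.3 × (17550)² = 1.118 × 10⁻⁵ × 21.3 × 308,002,500 ≈ 73,345.9 × g
Your rotor: r = 280 mm = 28.0 cm
73,345.9 = 1.118 × 10⁻⁵ × 28 × N²
N² = 73,345.9 / (31.304 × 10⁻⁵) = 234,302,006
N ≈ √234,302,006 ≈ 15,306.9

15310 RPM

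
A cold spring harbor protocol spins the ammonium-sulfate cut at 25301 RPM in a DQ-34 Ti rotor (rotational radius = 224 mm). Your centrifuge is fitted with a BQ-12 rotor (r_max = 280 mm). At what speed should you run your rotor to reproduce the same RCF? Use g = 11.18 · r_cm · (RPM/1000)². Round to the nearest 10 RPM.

≈ 22630 RPM

Original rotor: r = 224 mm = 22.4 cm
RCF_original = 11.18 × 22.4 × (25.301)² = 11.18 × 22.4 × 640.140601 ≈ 160,311.7 × g
Your rotor: r = 280 mm = 28.0 cm
160,311.7 = 11.18 × 28 × (N/1000)²
(N/1000)² = 160,311.7 / 313.04 = 512.1125
N = 1000 × √512.1125 ≈ 22,629.9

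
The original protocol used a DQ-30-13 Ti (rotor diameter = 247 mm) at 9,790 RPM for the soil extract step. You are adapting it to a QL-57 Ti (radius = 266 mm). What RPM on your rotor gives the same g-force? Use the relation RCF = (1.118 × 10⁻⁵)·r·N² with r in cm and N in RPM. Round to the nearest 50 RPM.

Original rotor: r = 247 mm / 2 = 123.5 mm = 12.35 cm
RCF_original = 1.118 × 10⁻⁵ × 12.35 × (9790)² = 1.118 × 10⁻⁵ × 12.35 × 95,844,100 ≈ 13,233.5 × g
Your rotor: r = 266 mm = 26.6 cm
13,233.5 = 1.118 × 10⁻⁵ × 26.6 × N²
N² = 13,233.5 / (29.7388 × 10⁻⁵) = 44,499,106
N ≈ √44,499,106 ≈ 6,670.8

≈ 6650 RPM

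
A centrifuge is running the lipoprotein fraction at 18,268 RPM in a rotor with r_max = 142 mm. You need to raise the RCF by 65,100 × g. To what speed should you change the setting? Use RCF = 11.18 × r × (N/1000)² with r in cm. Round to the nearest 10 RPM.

N₂ ≈ 27270 RPM

r = 142 mm = 14.2 cm
Current RCF = 11.18 × 14.2 × (18.268)² = 11.18 × 14.2 × 333.719824 ≈ 52,980 × g
Target RCF = 52,980 + 65,100 = 118,080 × g
(N/1000)² = 118,080 / 158.756 = 743.7829
N = 1000 × √743.7829 ≈ 27,272.4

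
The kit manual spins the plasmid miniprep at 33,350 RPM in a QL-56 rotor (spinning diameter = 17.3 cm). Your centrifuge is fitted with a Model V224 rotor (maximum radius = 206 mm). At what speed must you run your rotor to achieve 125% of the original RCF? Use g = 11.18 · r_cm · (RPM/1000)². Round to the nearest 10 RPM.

Original rotor: r = 17.3 / 2 = 8.65 cm
RCF = 11.18 × r × (N/1000)²
RCF_original = 11.18 × 8.65 × (33.35)² = 11.18 × 8.65 × 1,112.2225 ≈ 107,559.7 × g
Target RCF = 1.25 × 107,559.7 ≈ 134,449.6 × g
Your rotor: r = 206 mm = 20.6 cm
134,449.6 = 11.18 × 20.6 × (N/1000)²
(N/1000)² = 134,449.6 / 230.308 = 583.7817
N = 1000 × √583.7817 ≈ 24,161.6

24160 RPM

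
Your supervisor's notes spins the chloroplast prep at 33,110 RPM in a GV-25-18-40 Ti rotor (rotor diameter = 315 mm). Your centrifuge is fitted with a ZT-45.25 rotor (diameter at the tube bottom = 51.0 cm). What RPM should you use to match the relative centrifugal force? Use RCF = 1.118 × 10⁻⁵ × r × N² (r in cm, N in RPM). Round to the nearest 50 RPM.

≈ 26000 RPM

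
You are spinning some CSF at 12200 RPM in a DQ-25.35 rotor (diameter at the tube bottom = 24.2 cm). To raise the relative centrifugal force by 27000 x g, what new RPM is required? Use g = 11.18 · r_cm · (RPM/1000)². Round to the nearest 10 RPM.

r = 24.2 / 2 = 12.1 cm
Current RCF = 11.18 × 12.1 × (12.2)² = 11.18 × 12.1 × 148.84 ≈ 20,134.8 × g
Target RCF = 20,134.8 + 27,000 = 47,134.8 × g
(N/1000)² = 47,134.8 / 135.278 = 348.4292
N = 1000 × √348.4292 ≈ 18,666.3

18670 RPM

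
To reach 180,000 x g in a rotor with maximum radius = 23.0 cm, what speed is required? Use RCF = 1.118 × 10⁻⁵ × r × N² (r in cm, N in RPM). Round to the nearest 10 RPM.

RCF = 1.118 × 10⁻⁵ × r × N²
180,000 = 1.118 × 10⁻⁵ × 23 × N²
N² = 180,000 / (25.714 × 10⁻⁵) = 700,007,778
N ≈ √700,007,778 ≈ 26,457.7

26460 RPM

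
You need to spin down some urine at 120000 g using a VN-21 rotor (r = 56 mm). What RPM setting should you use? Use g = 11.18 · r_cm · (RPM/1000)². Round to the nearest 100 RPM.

r = 56 mm = 5.6 cm
120,000 = 11.18 × 5.6 × (N/1000)²
(N/1000)² = 120,000 / 62.608 = 1916.688
N = 1000 × √1916.688 ≈ 43,780.0

N ≈ 43800 RPM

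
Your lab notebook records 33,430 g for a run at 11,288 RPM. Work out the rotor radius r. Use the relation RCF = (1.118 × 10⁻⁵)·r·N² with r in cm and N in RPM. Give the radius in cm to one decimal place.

23.5 cm

RCF = 1.118 × 10⁻⁵ × r × N²
33430 = 1.118 × 10⁻⁵ × r × (11288)²
r = 33430 / (1.118 × 10⁻⁵ × 127,418,944) = 33430 / 1424.544 ≈ 23.467 cm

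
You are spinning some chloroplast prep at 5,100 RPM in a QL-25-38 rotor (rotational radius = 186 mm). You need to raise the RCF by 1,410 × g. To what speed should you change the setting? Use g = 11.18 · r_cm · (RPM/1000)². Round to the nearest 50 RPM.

≈ 5750 RPM

r = 186 mm = 18.6 cm
Current RCF = 11.18 × 18.6 × (5.1)² = 11.18 × 18.6 × 26.01 ≈ 5,408.7 × g
Target RCF = 5,408.7 + 1,410 = 6,818.7 × g
(N/1000)² = 6,818.7 / 207.948 = 32.79041
N = 1000 × √32.79041 ≈ 5,726.3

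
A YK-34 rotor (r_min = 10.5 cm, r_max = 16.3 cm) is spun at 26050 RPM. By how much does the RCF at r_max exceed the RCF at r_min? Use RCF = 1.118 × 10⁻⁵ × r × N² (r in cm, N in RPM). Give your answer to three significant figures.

RCF_max = 1.118 × 10⁻⁵ × 16.3 × (26050)² = 1.118 × 10⁻⁵ × 16.3 × 678,602,500 ≈ 123,664.4 × g
RCF_min = 1.118 × 10⁻⁵ × 10.5 × (26050)² = 1.118 × 10⁻⁵ × 10.5 × 678,602,500 ≈ 79,661.1 × g
ΔRCF = 123,664.4 − 79,661.1 = 44,003.3

ΔRCF ≈ 44000 x g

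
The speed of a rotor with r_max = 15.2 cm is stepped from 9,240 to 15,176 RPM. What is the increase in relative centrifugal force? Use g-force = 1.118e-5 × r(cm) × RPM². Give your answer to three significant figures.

RCF₁ = 1.118 × 10⁻⁵ × 15.2 × (9240)² = 1.118 × 10⁻⁵ × 15.2 × 85,377,600 ≈ 14,508.7 × g
RCF₂ = 1.118 × 10⁻⁵ × 15.2 × (15176)² = 1.118 × 10⁻⁵ × 15.2 × 230,310,976 ≈ 39,138.1 × g
Increase = 39,138.1 − 14,508.7 = 24,629.4

24600 ×g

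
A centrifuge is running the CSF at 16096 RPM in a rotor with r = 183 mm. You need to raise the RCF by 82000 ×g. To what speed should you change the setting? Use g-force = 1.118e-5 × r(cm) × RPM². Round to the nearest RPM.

r = 183 mm = 18.3 cm
Current RCF = 1.118 × 10⁻⁵ × 18.3 × (16096)² = 1.118 × 10⁻⁵ × 18.3 × 259,081,216 ≈ 53,006.5 × g
Target RCF = 53,006.5 + 82,000 = 135,006.5 × g
N² = 135,006.5 / (20.4594 × 10⁻⁵) = 659,875,167
N ≈ √659,875,167 ≈ 25,688.0

N₂ ≈ 25688 RPM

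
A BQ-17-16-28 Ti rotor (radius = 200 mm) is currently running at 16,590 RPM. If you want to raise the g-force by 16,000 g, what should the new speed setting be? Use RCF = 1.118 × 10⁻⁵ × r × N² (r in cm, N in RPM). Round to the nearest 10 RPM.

≈ 18620 RPM

r = 200 mm = 20.0 cm
Current RCF = 1.118 × 10⁻⁵ × 20 × (16590)² = 1.118 × 10⁻⁵ × 20 × 275,228,100 ≈ 61,541 × g
Target RCF = 61,541 + 16,000 = 77,541 × g
N² = 77,541 / (22.36 × 10⁻⁵) = 346,784,436
N ≈ √346,784,436 ≈ 18,622.1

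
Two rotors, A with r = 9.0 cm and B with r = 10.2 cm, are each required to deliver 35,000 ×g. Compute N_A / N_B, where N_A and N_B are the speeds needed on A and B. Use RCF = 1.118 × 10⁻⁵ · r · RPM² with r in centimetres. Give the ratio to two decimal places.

1.06

At fixed RCF, N ∝ 1/√r, so N_A/N_B = √(r_B/r_A) = √(10.2/9.0) = √1.133333 = 1.0646.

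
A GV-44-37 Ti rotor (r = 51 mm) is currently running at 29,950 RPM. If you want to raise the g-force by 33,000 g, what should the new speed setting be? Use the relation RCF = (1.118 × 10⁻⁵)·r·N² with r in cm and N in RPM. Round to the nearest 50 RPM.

r = 51 mm = 5.1 cm
Current RCF = 1.118 × 10⁻⁵ × 5.1 × (29950)² = 1.118 × 10⁻⁵ × 5.1 × 897,002,500 ≈ 51,145.3 × g
Target RCF = 51,145.3 + 33,000 = 84,145.3 × g
N² = 84,145.3 / (5.7018 × 10⁻⁵) = 1,475,767,302
N ≈ √1,475,767,302 ≈ 38,415.7

N₂ ≈ 38400 RPM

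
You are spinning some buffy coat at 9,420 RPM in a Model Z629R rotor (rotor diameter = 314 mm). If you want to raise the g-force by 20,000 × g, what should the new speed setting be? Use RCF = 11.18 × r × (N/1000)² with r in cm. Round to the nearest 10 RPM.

≈ 14240 RPM

r = 314 mm / 2 = 157 mm = 15.7 cm
Current RCF = 11.18 × 15.7 × (9.42)² = 11.18 × 15.7 × 88.7364 ≈ 15,575.5 × g
Target RCF = 15,575.5 + 20,000 = 35,575.5 × g
(N/1000)² = 35,575.5 / 175.526 = 202.6794
N = 1000 × √202.6794 ≈ 14,236.6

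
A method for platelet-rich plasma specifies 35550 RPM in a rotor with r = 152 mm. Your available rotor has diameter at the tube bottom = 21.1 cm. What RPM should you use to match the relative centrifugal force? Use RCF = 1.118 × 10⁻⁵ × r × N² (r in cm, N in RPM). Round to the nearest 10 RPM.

Original rotor: r = 152 mm = 15.2 cm
RCF = 1.118 × 10⁻⁵ × r × N²
RCF_original = 1.118 × 10⁻⁵ × 15.2 × (35550)² = 1.118 × 10⁻⁵ × 15.2 × 1,263,802,500 ≈ 214,765.5 × g
Your rotor: r = 21.1 / 2 = 10.55 cm
214,765.5 = 1.118 × 10⁻⁵ × 10.55 × N²
N² = 214,765.5 / (11.7949 × 10⁻⁵) = 1,820,833,581
N ≈ √1,820,833,581 ≈ 42,671.2

42670 RPM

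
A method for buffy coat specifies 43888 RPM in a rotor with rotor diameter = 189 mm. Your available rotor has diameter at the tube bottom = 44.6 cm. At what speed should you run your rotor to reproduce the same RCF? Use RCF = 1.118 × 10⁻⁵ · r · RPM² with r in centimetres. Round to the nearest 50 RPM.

Original rotor: r = 189 mm / 2 = 94.5 mm = 9.45 cm
RCF_original = 1.118 × 10⁻⁵ × 9.45 × (43888)² = 1.118 × 10⁻⁵ × 9.45 × 1,926,156,544 ≈ 203,500.4 × g
Your rotor: r = 44.6 / 2 = 22.3 cm
203,500.4 = 1.118 × 10⁻⁵ × 22.3 × N²
N² = 203,500.4 / (24.9314 × 10⁻⁵) = 816,241,366
N ≈ √816,241,366 ≈ 28,569.9

28550 RPM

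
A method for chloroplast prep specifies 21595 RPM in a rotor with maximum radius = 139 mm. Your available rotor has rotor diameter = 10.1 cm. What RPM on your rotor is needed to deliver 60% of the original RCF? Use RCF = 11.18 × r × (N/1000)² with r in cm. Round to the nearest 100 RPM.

Original rotor: r = 139 mm = 13.9 cm
RCF = 11.18 × r × (N/1000)²
RCF_original = 11.18 × 13.9 × (21.595)² = 11.18 × 13.9 × 466.344025 ≈ 72,470.8 × g
Target RCF = 0.6 × 72,470.8 ≈ 43,482.5 × g
Your rotor: r = 10.1 / 2 = 5.05 cm
43,482.5 = 11.18 × 5.05 × (N/1000)²
(N/1000)² = 43,482.5 / 56.459 = 770.1606
N = 1000 × √770.1606 ≈ 27,751.8

≈ 27800 RPM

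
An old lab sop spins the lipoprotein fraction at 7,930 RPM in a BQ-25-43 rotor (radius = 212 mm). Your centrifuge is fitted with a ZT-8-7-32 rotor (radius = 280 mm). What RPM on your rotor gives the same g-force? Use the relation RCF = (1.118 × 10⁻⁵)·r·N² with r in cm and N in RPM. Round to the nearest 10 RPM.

≈ 6900 RPM

Original rotor: r = 212 mm = 21.2 cm
RCF = 1.118 × 10⁻⁵ × r × N²
RCF_original = 1.118 × 10⁻⁵ × 21.2 × (7930)² = 1.118 × 10⁻⁵ × 21.2 × 62,884,900 ≈ 14,904.7 × g
Your rotor: r = 280 mm = 28.0 cm
14,904.7 = 1.118 × 10⁻⁵ × 28 × N²
N² = 14,904.7 / (31.304 × 10⁻⁵) = 47,612,765
N ≈ √47,612,765 ≈ 6,900.2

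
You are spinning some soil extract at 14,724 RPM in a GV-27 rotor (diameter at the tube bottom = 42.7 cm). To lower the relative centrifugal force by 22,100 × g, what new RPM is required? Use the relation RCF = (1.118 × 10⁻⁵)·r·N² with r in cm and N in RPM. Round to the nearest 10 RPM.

N₂ ≈ 11140 RPM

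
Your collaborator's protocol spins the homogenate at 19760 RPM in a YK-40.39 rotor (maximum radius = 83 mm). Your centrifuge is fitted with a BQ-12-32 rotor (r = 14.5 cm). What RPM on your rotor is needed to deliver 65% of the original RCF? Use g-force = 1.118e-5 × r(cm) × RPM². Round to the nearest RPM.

Original rotor: r = 83 mm = 8.3 cm
RCF_original = 1.118 × 10⁻⁵ × 8.3 × (19760)² = 1.118 × 10⁻⁵ × 8.3 × 390,457,600 ≈ 36,232.1 × g
Target RCF = 0.65 × 36,232.1 ≈ 23,550.9 × g
23,550.9 = 1.118 × 10⁻⁵ × 14.5 × N²
N² = 23,550.9 / (16.211 × 10⁻⁵) = 145,277,281
N ≈ √145,277,281 ≈ 12,053.1

12053 RPM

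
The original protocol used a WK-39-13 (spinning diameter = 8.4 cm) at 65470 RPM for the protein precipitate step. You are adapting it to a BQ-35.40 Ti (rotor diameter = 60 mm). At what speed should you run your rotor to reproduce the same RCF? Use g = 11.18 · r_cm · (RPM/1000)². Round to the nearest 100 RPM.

77500 RPM

Original rotor: r = 8.4 / 2 = 4.2 cm
RCF = 11.18 × r × (N/1000)²
RCF_original = 11.18 × 4.2 × (65.47)² = 11.18 × 4.2 × 4,286.3209 ≈ 201,268.5 × g
Your rotor: r = 60 mm / 2 = 30 mm = 3 cm
201,268.5 = 11.18 × 3 × (N/1000)²
(N/1000)² = 201,268.5 / 33.54 = 6000.85
N = 1000 × √6000.85 ≈ 77,465.2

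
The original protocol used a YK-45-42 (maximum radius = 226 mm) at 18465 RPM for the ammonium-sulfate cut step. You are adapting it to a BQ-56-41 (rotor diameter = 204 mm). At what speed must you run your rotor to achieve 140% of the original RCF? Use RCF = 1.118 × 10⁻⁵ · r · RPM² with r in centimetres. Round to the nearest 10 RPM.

≈ 32520 RPM

Original rotor: r = 226 mm = 22.6 cm
RCF = 1.118 × 10⁻⁵ × r × N²
RCF_original = 1.118 × 10⁻⁵ × 22.6 × (18465)² = 1.118 × 10⁻⁵ × 22.6 × 340,956,225 ≈ 86,148.7 × g
Target RCF = 1.4 × 86,148.7 ≈ 120,608.2 × g
Your rotor: r = 204 mm / 2 = 102 mm = 10.2 cm
120,608.2 = 1.118 × 10⁻⁵ × 10.2 × N²
N² = 120,608.2 / (11.4036 × 10⁻⁵) = 1,057,632,677
N ≈ √1,057,632,677 ≈ 32,521.3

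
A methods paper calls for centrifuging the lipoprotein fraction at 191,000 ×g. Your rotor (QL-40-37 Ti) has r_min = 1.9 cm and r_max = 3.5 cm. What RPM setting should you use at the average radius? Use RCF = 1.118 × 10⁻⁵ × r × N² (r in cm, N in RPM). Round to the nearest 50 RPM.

≈ 79550 RPM

r_avg = (1.9 + 3.5) / 2 = 2.7 cm
191,000 = 1.118 × 10⁻⁵ × 2.7 × N²
N² = 191,000 / (3.0186 × 10⁻⁵) = 6,327,436,560
N ≈ √6,327,436,560 ≈ 79,545.2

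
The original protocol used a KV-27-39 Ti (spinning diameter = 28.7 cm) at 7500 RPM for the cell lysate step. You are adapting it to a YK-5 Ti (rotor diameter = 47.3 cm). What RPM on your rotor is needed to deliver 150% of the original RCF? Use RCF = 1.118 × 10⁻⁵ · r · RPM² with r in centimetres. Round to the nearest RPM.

Original rotor: r = 28.7 / 2 = 14.35 cm
RCF_original = 1.118 × 10⁻⁵ × 14.35 × (7500)² = 1.118 × 10⁻⁵ × 14.35 × 56,250,000 ≈ 9,024.4 × g
Target RCF = 1.5 × 9,024.4 ≈ 13,536.6 × g
Your rotor: r = 47.3 / 2 = 23.65 cm
13,536.6 = 1.118 × 10⁻⁵ × 23.65 × N²
N² = 13,536.6 / (26.4407 × 10⁻⁵) = 51,196,073
N ≈ √51,196,073 ≈ 7,155.1

≈ 7155 RPM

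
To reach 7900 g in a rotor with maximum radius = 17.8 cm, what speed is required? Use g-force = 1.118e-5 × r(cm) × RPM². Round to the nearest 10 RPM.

6300 RPM

RCF = 1.118 × 10⁻⁵ × r × N²
7,900 = 1.118 × 10⁻⁵ × 17.8 × N²
N² = 7,900 / (19.9004 × 10⁻⁵) = 39,697,695
N ≈ √39,697,695 ≈ 6,300.6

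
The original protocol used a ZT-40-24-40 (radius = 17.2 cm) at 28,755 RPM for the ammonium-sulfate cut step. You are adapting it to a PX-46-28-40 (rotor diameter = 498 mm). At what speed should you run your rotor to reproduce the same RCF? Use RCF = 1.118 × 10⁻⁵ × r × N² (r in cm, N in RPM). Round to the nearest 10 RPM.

RCF_original = 1.118 × 10⁻⁵ × 17.2 × (28755)² = 1.118 × 10⁻⁵ × 17.2 × 826,850,025 ≈ 159,000 × g
Your rotor: r = 498 mm / 2 = 249 mm = 24.9 cm
159,000 = 1.118 × 10⁻⁵ × 24.9 × N²
N² = 159,000 / (27.8382 × 10⁻⁵) = 571,157,618
N ≈ √571,157,618 ≈ 23,898.9

23900 RPM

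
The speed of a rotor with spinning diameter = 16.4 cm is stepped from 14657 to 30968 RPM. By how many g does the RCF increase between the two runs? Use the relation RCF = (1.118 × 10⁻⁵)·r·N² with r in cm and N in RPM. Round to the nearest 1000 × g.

68000 g

r = 16.4 / 2 = 8.2 cm
RCF₁ = 1.118 × 10⁻⁵ × 8.2 × (14657)² = 1.118 × 10⁻⁵ × 8.2 × 214,827,649 ≈ 19,694.5 × g
RCF₂ = 1.118 × 10⁻⁵ × 8.2 × (30968)² = 1.118 × 10⁻⁵ × 8.2 × 959,017,024 ≈ 87,918.8 × g
Increase = 87,918.8 − 19,694.5 = 68,224.3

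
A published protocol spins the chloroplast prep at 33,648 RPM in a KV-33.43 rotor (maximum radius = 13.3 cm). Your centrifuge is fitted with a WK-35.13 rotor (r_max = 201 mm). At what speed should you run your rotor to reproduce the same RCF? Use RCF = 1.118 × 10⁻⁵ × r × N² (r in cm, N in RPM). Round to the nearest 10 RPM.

RCF_original = 1.118 × 10⁻⁵ × 13.3 × (33648)² = 1.118 × 10⁻⁵ × 13.3 × 1,132,187,904 ≈ 168,349.5 × g
Your rotor: r = 201 mm = 20.1 cm
168,349.5 = 1.118 × 10⁻⁵ × 20.1 × N²
N² = 168,349.5 / (22.4718 × 10⁻⁵) = 749,158,946
N ≈ √749,158,946 ≈ 27,370.8

≈ 27370 RPM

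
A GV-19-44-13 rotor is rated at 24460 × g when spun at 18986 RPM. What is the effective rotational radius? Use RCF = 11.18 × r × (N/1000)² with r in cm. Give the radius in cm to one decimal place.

≈ 6.1 cm

24460 = 11.18 × r × (18.986)²
r = 24460 / (11.18 × 360.468196) = 24460 / 4030.034 ≈ 6.069 cm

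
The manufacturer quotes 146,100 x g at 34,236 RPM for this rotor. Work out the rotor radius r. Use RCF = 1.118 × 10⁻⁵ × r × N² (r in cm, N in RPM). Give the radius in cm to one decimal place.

RCF = 1.118 × 10⁻⁵ × r × N²
146100 = 1.118 × 10⁻⁵ × r × (34236)²
r = 146100 / (1.118 × 10⁻⁵ × 1,172,103,696) = 146100 / 13104.12 ≈ 11.149 cm

r ≈ 11.1 cm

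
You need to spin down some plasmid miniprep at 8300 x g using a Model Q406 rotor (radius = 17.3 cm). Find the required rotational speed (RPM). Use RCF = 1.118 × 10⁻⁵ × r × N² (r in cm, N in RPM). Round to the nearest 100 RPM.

8,300 = 1.118 × 10⁻⁵ × 17.3 × N²
N² = 8,300 / (19.3414 × 10⁻⁵) = 42,913,129
N ≈ √42,913,129 ≈ 6,550.8

≈ 6600 RPM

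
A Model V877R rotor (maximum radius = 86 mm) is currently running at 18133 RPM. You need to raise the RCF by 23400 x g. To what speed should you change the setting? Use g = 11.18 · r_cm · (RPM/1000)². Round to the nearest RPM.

23920 RPM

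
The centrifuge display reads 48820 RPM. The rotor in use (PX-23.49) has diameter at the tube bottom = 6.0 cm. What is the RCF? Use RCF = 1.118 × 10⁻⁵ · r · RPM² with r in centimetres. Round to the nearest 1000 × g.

≈ 80000 ×g

r = 6.0 / 2 = 3 cm
RCF = 1.118 × 10⁻⁵ × 3 × (48820)² = 1.118 × 10⁻⁵ × 3 × 2,383,392,400 ≈ 79,939 × g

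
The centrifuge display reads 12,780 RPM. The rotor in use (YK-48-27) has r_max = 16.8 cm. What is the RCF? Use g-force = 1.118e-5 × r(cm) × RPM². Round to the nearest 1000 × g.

≈ 31000 ×g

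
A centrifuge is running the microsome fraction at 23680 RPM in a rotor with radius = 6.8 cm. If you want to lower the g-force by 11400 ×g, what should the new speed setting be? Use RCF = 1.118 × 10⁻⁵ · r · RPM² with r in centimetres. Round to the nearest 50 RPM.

Current RCF = 1.118 × 10⁻⁵ × 6.8 × (23680)² = 1.118 × 10⁻⁵ × 6.8 × 560,742,400 ≈ 42,629.9 × g
Target RCF = 42,629.9 − 11,400 = 31,229.9 × g
N² = 31,229.9 / (7.6024 × 10⁻⁵) = 410,790,014
N ≈ √410,790,014 ≈ 20,268.0

N₂ ≈ 20250 RPM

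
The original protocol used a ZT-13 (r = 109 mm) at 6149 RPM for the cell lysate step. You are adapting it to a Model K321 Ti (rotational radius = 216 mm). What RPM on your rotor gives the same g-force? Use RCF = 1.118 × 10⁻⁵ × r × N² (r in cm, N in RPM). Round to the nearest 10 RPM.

Original rotor: r = 109 mm = 10.9 cm
RCF = 1.118 × 10⁻⁵ × r × N²
RCF_original = 1.118 × 10⁻⁵ × 10.9 × (6149)² = 1.118 × 10⁻⁵ × 10.9 × 37,810,201 ≈ 4,607.6 × g
Your rotor: r = 216 mm = 21.6 cm
4,607.6 = 1.118 × 10⁻⁵ × 21.6 × N²
N² = 4,607.6 / (24.1488 × 10⁻⁵) = 19,080,037
N ≈ √19,080,037 ≈ 4,368.1

≈ 4370 RPM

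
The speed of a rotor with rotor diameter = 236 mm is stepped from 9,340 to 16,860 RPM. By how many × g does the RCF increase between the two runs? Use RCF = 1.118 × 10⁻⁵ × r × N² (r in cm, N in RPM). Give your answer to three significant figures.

r = 236 mm / 2 = 118 mm = 11.8 cm
RCF₁ = 1.118 × 10⁻⁵ × 11.8 × (9340)² = 1.118 × 10⁻⁵ × 11.8 × 87,235,600 ≈ 11,508.5 × g
RCF₂ = 1.118 × 10⁻⁵ × 11.8 × (16860)² = 1.118 × 10⁻⁵ × 11.8 × 284,259,600 ≈ 37,500.7 × g
Increase = 37,500.7 − 11,508.5 = 25,992.2

≈ 26000 × g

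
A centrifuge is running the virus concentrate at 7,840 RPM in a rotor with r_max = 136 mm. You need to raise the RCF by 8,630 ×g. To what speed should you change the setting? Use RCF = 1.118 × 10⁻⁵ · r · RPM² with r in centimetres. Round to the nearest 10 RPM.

N₂ ≈ 10870 RPM

r = 136 mm = 13.6 cm
Current RCF = 1.118 × 10⁻⁵ × 13.6 × (7840)² = 1.118 × 10⁻⁵ × 13.6 × 61,465,600 ≈ 9,345.7 × g
Target RCF = 9,345.7 + 8,630 = 17,975.7 × g
N² = 17,975.7 / (15.2048 × 10⁻⁵) = 118,223,850
N ≈ √118,223,850 ≈ 10,873.1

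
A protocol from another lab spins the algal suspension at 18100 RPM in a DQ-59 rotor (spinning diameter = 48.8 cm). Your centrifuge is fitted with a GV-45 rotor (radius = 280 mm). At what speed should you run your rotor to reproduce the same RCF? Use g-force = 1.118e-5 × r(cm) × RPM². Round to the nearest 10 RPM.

Original rotor: r = 48.8 / 2 = 24.4 cm
RCF_original = 1.118 × 10⁻⁵ × 24.4 × (18100)² = 1.118 × 10⁻⁵ × 24.4 × 327,610,000 ≈ 89,369.4 × g
Your rotor: r = 280 mm = 28.0 cm
89,369.4 = 1.118 × 10⁻⁵ × 28 × N²
N² = 89,369.4 / (31.304 × 10⁻⁵) = 285,488,755
N ≈ √285,488,755 ≈ 16,896.4

16900 RPM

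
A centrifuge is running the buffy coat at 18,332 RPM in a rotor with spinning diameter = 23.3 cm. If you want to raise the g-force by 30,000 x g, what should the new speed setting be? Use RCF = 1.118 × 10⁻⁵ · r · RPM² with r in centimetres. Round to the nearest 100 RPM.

≈ 23800 RPM

r = 23.3 / 2 = 11.65 cm
Current RCF = 1.118 × 10⁻⁵ × 11.65 × (18332)² = 1.118 × 10⁻⁵ × 11.65 × 336,062,224 ≈ 43,771.1 × g
Target RCF = 43,771.1 + 30,000 = 73,771.1 × g
N² = 73,771.1 / (13.0247 × 10⁻⁵) = 566,393,852
N ≈ √566,393,852 ≈ 23,799.0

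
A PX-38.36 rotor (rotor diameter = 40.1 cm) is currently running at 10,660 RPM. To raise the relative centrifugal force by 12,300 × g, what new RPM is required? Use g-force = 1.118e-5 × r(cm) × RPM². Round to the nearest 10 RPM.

≈ 12980 RPM

r = 40.1 / 2 = 20.05 cm
Current RCF = 1.118 × 10⁻⁵ × 20.05 × (10660)² = 1.118 × 10⁻⁵ × 20.05 × 113,635,600 ≈ 25,472.4 × g
Target RCF = 25,472.4 + 12,300 = 37,772.4 × g
N² = 37,772.4 / (22.4159 × 10⁻⁵) = 168,507,176
N ≈ √168,507,176 ≈ 12,981.0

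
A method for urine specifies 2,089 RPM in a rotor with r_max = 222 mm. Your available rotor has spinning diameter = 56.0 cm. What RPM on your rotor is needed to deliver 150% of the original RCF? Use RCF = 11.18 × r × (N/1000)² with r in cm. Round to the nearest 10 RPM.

2280 RPM

Original rotor: r = 222 mm = 22.2 cm
RCF = 11.18 × r × (N/1000)²
RCF_original = 11.18 × 22.2 × (2.089)² = 11.18 × 22.2 × 4.363921 ≈ 1,083.1 × g
Target RCF = 1.5 × 1,083.1 ≈ 1,624.6 × g
Your rotor: r = 56.0 / 2 = 28 cm
1,624.6 = 11.18 × 28 × (N/1000)²
(N/1000)² = 1,624.6 / 313.04 = 5.189752
N = 1000 × √5.189752 ≈ 2,278.1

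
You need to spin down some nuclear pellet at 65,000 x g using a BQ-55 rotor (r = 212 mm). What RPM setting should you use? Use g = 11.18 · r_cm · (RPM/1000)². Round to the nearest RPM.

16560 RPM

r = 212 mm = 21.2 cm
65,000 = 11.18 × 21.2 × (N/1000)²
(N/1000)² = 65,000 / 237.016 = 274.2431
N = 1000 × √274.2431 ≈ 16,560.3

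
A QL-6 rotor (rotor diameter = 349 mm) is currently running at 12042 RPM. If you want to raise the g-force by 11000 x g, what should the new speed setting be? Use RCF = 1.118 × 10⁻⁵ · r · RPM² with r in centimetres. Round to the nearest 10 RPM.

N₂ ≈ 14190 RPM

r = 349 mm / 2 = 174.5 mm = 17.45 cm
Current RCF = 1.118 × 10⁻⁵ × 17.45 × (12042)² = 1.118 × 10⁻⁵ × 17.45 × 145,009,764 ≈ 28,290.1 × g
Target RCF = 28,290.1 + 11,000 = 39,290.1 × g
N² = 39,290.1 / (19.5091 × 10⁻⁵) = 201,393,709
N ≈ √201,393,709 ≈ 14,191.3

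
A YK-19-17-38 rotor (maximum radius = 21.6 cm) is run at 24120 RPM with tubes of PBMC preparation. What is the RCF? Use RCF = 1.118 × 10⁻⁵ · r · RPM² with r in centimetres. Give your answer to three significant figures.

RCF = 1.118 × 10⁻⁵ × r × N²
RCF = 1.118 × 10⁻⁵ × 21.6 × (24120)² = 1.118 × 10⁻⁵ × 21.6 × 581,774,400 ≈ 140,491.5 × g

140000 × g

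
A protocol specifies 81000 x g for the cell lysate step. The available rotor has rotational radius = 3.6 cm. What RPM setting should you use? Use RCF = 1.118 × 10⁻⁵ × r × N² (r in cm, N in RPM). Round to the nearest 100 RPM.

44900 RPM

RCF = 1.118 × 10⁻⁵ × r × N²
81,000 = 1.118 × 10⁻⁵ × 3.6 × N²
N² = 81,000 / (4.0248 × 10⁻⁵) = 2,012,522,361
N ≈ √2,012,522,361 ≈ 44,861.1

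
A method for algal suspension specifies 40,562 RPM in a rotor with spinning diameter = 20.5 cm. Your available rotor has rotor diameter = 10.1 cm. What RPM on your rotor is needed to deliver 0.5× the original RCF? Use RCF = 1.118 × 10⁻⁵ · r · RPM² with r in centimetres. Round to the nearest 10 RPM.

Original rotor: r = 20.5 / 2 = 10.25 cm
RCF_original = 1.118 × 10⁻⁵ × 10.25 × (40562)² = 1.118 × 10⁻⁵ × 10.25 × 1,645,275,844 ≈ 188,540.4 × g
Target RCF = 0.5 × 188,540.4 ≈ 94,270.2 × g
Your rotor: r = 10.1 / 2 = 5.05 cm
94,270.2 = 1.118 × 10⁻⁵ × 5.05 × N²
N² = 94,270.2 / (5.6459 × 10⁻⁵) = 1,669,710,764
N ≈ √1,669,710,764 ≈ 40,862.1

≈ 40860 RPM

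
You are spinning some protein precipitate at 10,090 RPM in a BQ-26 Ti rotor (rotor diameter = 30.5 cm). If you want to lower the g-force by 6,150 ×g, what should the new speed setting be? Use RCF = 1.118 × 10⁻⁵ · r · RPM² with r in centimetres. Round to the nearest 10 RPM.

8110 RPM

r = 30.5 / 2 = 15.25 cm
Current RCF = 1.118 × 10⁻⁵ × 15.25 × (10090)² = 1.118 × 10⁻⁵ × 15.25 × 101,808,100 ≈ 17,357.8 × g
Target RCF = 17,357.8 − 6,150 = 11,207.8 × g
N² = 11,207.8 / (17.0495 × 10⁻⁵) = 65,736,825
N ≈ √65,736,825 ≈ 8,107.8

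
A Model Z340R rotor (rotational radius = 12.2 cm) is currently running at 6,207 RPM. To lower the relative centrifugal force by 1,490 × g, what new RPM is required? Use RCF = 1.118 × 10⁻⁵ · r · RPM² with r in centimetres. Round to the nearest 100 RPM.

N₂ ≈ 5300 RPM

Current RCF = 1.118 × 10⁻⁵ × 12.2 × (6207)² = 1.118 × 10⁻⁵ × 12.2 × 38,526,849 ≈ 5,254.9 × g
Target RCF = 5,254.9 − 1,490 = 3,764.9 × g
N² = 3,764.9 / (13.6396 × 10⁻⁵) = 27,602,716
N ≈ √27,602,716 ≈ 5,253.8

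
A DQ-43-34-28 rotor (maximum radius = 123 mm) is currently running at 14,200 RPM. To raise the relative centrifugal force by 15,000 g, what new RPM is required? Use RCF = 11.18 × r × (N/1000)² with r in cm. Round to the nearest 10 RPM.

N₂ ≈ 17630 RPM

r = 123 mm = 12.3 cm
Current RCF = 11.18 × 12.3 × (14.2)² = 11.18 × 12.3 × 201.64 ≈ 27,728.3 × g
Target RCF = 27,728.3 + 15,000 = 42,728.3 × g
(N/1000)² = 42,728.3 / 137.514 = 310.7196
N = 1000 × √310.7196 ≈ 17,627.2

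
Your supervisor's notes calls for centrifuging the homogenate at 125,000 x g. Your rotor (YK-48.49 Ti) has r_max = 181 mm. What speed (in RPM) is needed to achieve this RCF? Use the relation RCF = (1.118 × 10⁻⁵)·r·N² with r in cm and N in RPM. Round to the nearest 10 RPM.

≈ 24850 RPM

r = 181 mm = 18.1 cm
125,000 = 1.118 × 10⁻⁵ × 18.1 × N²
N² = 125,000 / (20.2358 × 10⁻⁵) = 617,717,115
N ≈ √617,717,115 ≈ 24,853.9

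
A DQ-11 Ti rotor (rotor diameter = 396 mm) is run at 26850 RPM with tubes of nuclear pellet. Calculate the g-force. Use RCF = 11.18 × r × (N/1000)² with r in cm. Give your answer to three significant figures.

160000 g

r = 396 mm / 2 = 198 mm = 19.8 cm
RCF = 11.18 × 19.8 × (26.85)² = 11.18 × 19.8 × 720.9225 ≈ 159,586.3 × g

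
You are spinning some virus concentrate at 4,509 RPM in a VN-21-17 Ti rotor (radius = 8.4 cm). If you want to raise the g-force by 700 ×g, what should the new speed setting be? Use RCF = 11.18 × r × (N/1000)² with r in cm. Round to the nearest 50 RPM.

≈ 5250 RPM

Current RCF = 11.18 × 8.4 × (4.509)² = 11.18 × 8.4 × 20.331081 ≈ 1,909.3 × g
Target RCF = 1,909.3 + 700 = 2,609.3 × g
(N/1000)² = 2,609.3 / 93.912 = 27.78452
N = 1000 × √27.78452 ≈ 5,271.1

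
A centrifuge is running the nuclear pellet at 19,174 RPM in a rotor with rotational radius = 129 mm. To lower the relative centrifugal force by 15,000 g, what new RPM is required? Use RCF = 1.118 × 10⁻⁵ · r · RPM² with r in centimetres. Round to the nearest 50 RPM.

N₂ ≈ 16250 RPM

r = 129 mm = 12.9 cm
Current RCF = 1.118 × 10⁻⁵ × 12.9 × (19174)² = 1.118 × 10⁻⁵ × 12.9 × 367,642,276 ≈ 53,022.1 × g
Target RCF = 53,022.1 − 15,000 = 38,022.1 × g
N² = 38,022.1 / (14.4222 × 10⁻⁵) = 263,635,922
N ≈ √263,635,922 ≈ 16,236.9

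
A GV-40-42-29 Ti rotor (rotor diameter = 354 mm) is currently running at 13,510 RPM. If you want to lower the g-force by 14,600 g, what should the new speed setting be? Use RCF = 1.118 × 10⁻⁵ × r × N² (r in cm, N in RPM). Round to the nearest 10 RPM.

≈ 10430 RPM

r = 354 mm / 2 = 177 mm = 17.7 cm
Current RCF = 1.118 × 10⁻⁵ × 17.7 × (13510)² = 1.118 × 10⁻⁵ × 17.7 × 182,520,100 ≈ 36,118.2 × g
Target RCF = 36,118.2 − 14,600 = 21,518.2 × g
N² = 21,518.2 / (19.7886 × 10⁻⁵) = 108,740,386
N ≈ √108,740,386 ≈ 10,427.9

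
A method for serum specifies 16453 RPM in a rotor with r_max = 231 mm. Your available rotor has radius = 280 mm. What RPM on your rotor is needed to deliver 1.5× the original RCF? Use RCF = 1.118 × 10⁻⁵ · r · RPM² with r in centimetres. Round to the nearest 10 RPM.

≈ 18300 RPM

Original rotor: r = 231 mm = 23.1 cm
RCF_original = 1.118 × 10⁻⁵ × 23.1 × (16453)² = 1.118 × 10⁻⁵ × 23.1 × 270,701,209 ≈ 69,910.8 × g
Target RCF = 1.5 × 69,910.8 ≈ 104,866.2 × g
Your rotor: r = 280 mm = 28.0 cm
104,866.2 = 1.118 × 10⁻⁵ × 28 × N²
N² = 104,866.2 / (31.304 × 10⁻⁵) = 334,992,972
N ≈ √334,992,972 ≈ 18,302.8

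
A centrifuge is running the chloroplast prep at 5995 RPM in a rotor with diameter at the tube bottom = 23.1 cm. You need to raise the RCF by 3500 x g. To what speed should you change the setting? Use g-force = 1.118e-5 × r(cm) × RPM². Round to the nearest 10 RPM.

r = 23.1 / 2 = 11.55 cm
Current RCF = 1.118 × 10⁻⁵ × 11.55 × (5995)² = 1.118 × 10⁻⁵ × 11.55 × 35,940,025 ≈ 4,640.9 × g
Target RCF = 4,640.9 + 3,500 = 8,140.9 × g
N² = 8,140.9 / (12.9129 × 10⁻⁵) = 63,044,707
N ≈ √63,044,707 ≈ 7,940.1

N₂ ≈ 7940 RPM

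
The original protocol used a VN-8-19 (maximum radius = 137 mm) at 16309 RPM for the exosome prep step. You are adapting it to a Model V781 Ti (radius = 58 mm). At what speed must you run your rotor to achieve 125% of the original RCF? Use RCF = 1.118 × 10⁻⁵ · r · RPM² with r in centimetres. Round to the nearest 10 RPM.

28020 RPM

Original rotor: r = 137 mm = 13.7 cm
RCF = 1.118 × 10⁻⁵ × r × N²
RCF_original = 1.118 × 10⁻⁵ × 13.7 × (16309)² = 1.118 × 10⁻⁵ × 13.7 × 265,983,481 ≈ 40,739.6 × g
Target RCF = 1.25 × 40,739.6 ≈ 50,924.5 × g
Your rotor: r = 58 mm = 5.8 cm
50,924.5 = 1.118 × 10⁻⁵ × 5.8 × N²
N² = 50,924.5 / (6.4844 × 10⁻⁵) = 785,338,659
N ≈ √785,338,659 ≈ 28,023.9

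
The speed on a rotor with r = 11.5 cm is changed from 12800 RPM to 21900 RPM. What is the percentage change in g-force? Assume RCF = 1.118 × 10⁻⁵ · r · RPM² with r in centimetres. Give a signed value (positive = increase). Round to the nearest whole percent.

+193%

RCF ∝ N², so the ratio is (21900/12800)² = (1.710938)² = 2.9273.
Change = 2.9273 − 1 = +1.9273 → +192.7%.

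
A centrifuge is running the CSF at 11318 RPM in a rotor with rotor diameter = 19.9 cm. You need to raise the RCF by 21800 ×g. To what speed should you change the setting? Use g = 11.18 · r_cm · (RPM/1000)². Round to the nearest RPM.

≈ 18002 RPM

r = 19.9 / 2 = 9.95 cm
Current RCF = 11.18 × 9.95 × (11.318)² = 11.18 × 9.95 × 128.097124 ≈ 14,249.7 × g
Target RCF = 14,249.7 + 21,800 = 36,049.7 × g
(N/1000)² = 36,049.7 / 111.241 = 324.0685
N = 1000 × √324.0685 ≈ 18,001.9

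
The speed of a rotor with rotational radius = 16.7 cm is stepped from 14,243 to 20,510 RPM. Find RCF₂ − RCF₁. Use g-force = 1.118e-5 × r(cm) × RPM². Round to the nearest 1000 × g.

≈ 41000 g

RCF₁ = 1.118 × 10⁻⁵ × 16.7 × (14243)² = 1.118 × 10⁻⁵ × 16.7 × 202,863,049 ≈ 37,875.7 × g
RCF₂ = 1.118 × 10⁻⁵ × 16.7 × (20510)² = 1.118 × 10⁻⁵ × 16.7 × 420,660,100 ≈ 78,539.8 × g
Increase = 78,539.8 − 37,875.7 = 40,664.1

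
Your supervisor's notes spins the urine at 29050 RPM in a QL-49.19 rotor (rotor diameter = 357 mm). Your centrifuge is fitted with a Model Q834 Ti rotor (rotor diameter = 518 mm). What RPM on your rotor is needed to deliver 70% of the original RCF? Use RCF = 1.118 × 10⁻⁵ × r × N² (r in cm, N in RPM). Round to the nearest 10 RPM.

20180 RPM

Original rotor: r = 357 mm / 2 = 178.5 mm = 17.85 cm
RCF = 1.118 × 10⁻⁵ × r × N²
RCF_original = 1.118 × 10⁻⁵ × 17.85 × (29050)² = 1.118 × 10⁻⁵ × 17.85 × 843,902,500 ≈ 168,411.7 × g
Target RCF = 0.7 × 168,411.7 ≈ 117,888.2 × g
Your rotor: r = 518 mm / 2 = 259 mm = 25.9 cm
117,888.2 = 1.118 × 10⁻⁵ × 25.9 × N²
N² = 117,888.2 / (28.9562 × 10⁻⁵) = 407,125,935
N ≈ √407,125,935 ≈ 20,177.4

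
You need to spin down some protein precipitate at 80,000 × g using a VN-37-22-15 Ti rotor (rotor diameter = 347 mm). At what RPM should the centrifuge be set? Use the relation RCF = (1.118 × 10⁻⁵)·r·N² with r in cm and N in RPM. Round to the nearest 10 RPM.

r = 347 mm / 2 = 173.5 mm = 17.35 cm
80,000 = 1.118 × 10⁻⁵ × 17.35 × N²
N² = 80,000 / (19.3973 × 10⁻⁵) = 412,428,534
N ≈ √412,428,534 ≈ 20,308.3

≈ 20310 RPM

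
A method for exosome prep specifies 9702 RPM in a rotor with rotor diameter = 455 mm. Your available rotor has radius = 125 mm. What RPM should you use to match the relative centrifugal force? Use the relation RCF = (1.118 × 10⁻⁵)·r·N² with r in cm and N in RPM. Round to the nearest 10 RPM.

Original rotor: r = 455 mm / 2 = 227.5 mm = 22.75 cm
RCF_original = 1.118 × 10⁻⁵ × 22.75 × (9702)² = 1.118 × 10⁻⁵ × 22.75 × 94,128,804 ≈ 23,941.2 × g
Your rotor: r = 125 mm = 12.5 cm
23,941.2 = 1.118 × 10⁻⁵ × 12.5 × N²
N² = 23,941.2 / (13.975 × 10⁻⁵) = 171,314,490
N ≈ √171,314,490 ≈ 13,088.7

13090 RPM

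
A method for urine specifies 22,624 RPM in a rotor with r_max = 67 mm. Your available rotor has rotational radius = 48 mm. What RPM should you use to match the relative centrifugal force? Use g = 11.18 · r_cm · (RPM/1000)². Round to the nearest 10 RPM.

26730 RPM

Original rotor: r = 67 mm = 6.7 cm
RCF_original = 11.18 × 6.7 × (22.624)² = 11.18 × 6.7 × 511.845376 ≈ 38,340.3 × g
Your rotor: r = 48 mm = 4.8 cm
38,340.3 = 11.18 × 4.8 × (N/1000)²
(N/1000)² = 38,340.3 / 53.664 = 714.451
N = 1000 × √714.451 ≈ 26,729.2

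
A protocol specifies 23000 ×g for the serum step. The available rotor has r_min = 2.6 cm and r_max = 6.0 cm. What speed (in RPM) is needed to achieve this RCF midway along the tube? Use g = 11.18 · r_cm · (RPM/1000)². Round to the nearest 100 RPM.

r_avg = (2.6 + 6.0) / 2 = 4.3 cm
RCF = 11.18 × r × (N/1000)²
23,000 = 11.18 × 4.3 × (N/1000)²
(N/1000)² = 23,000 / 48.074 = 478.4291
N = 1000 × √478.4291 ≈ 21,873.0

≈ 21900 RPM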